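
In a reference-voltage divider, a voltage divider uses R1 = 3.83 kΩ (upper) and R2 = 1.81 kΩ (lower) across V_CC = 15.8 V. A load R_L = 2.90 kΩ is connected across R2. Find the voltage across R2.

V_out ≈ 3.56 V

The load sits in parallel with R2, giving an effective lower resistance R2' = R2·R_L/(R2+R_L) = 1.114 kΩ.
Now apply the divider: V_out = 15.8 × 0.2254 = 3.561 V.
(Unloaded it would be 5.07 V; the load pulls it down.)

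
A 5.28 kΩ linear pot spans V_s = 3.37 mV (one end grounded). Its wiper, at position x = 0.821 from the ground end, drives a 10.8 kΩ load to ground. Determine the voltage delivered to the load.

V_out ≈ 2.58 mV

Lower segment x·R_p = 4.335 kΩ; upper segment (1−x)·R_p = 0.9451 kΩ.
R_L loads the lower segment: effective lower R = 3.093 kΩ.
V_out = 3.37 × 3.093/(0.9451 + 3.093) = 2.581 mV.
(Unloaded: V_out = x·V_s = 2.77 mV.)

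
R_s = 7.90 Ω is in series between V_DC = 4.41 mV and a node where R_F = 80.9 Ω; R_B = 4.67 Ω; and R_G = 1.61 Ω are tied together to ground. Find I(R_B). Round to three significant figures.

I ≈ 0.123 mA

Combine the parallel branches: R_p = (1/80.9 + 1/4.67 + 1/1.61)⁻¹ = 1.180 Ω.
V_A = 4.41 × 1.180/9.080 = 0.5730 mV.
I(R_B) = V_A / R_B = 0.5730/4.67 = 0.1227 mA.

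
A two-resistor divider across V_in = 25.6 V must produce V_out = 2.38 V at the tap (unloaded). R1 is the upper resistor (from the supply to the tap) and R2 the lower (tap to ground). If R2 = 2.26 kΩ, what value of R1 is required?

The divider ratio is R2/(R1+R2) = 2.38/25.6 = 0.09297.
R1 = R2·(1/k − 1) = 2.26 × 9.756 = 22.05 kΩ.

R1 ≈ 22.0 kΩ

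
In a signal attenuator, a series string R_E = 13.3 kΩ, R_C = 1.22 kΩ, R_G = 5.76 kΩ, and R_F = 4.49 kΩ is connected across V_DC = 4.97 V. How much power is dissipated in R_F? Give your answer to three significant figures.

P ≈ 0.181 mW

Series current I = V_DC/ΣR = 4.97/24.77 = 0.2006 mA.
V(R_F) = I·R = 0.9009 V; P = V·I = 0.9009 × 0.2006 = 0.1808 mW.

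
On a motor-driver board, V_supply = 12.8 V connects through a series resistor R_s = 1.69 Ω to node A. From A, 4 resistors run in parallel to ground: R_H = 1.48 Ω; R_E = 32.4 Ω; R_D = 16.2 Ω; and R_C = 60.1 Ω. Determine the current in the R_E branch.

I ≈ 0.170 A

Equivalent of the parallel group: R_p = 1.274 Ω.
V_A = 12.8 × 1.274/2.964 = 5.502 V.
Branch current I = V_A/R_E = 5.502/32.4 = 0.1698 A.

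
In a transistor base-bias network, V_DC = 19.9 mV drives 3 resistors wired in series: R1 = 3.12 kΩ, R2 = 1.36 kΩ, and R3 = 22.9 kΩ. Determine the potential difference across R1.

Series total: ΣR = 3.12 + 1.36 + 22.9 = 27.38 kΩ.
By the voltage-divider rule, V = 19.9 × 3.120/27.38 = 2.268 mV.

V ≈ 2.27 mV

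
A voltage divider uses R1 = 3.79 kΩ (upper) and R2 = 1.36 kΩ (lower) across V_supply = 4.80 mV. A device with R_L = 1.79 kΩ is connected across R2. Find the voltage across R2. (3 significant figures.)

The load sits in parallel with R2, giving an effective lower resistance R2' = R2·R_L/(R2+R_L) = 0.7728 kΩ.
Voltage divider with the loaded lower leg: V_out = 4.80 × 0.7728/(3.79 + 0.7728) = 4.80 × 0.1694 = 0.8130 mV.

V_out ≈ 0.813 mV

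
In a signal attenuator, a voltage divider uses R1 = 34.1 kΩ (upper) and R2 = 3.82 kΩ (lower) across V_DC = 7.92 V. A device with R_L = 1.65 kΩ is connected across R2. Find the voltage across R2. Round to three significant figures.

First combine the lower leg with the load: R2 ‖ R_L = 1.152 kΩ.
Then V_out = V_DC · R2'/(R1 + R2') = 7.92 × 1.152/35.25 = 0.2589 V.
(Unloaded it would be 0.798 V; the load pulls it down.)

V_out ≈ 0.259 V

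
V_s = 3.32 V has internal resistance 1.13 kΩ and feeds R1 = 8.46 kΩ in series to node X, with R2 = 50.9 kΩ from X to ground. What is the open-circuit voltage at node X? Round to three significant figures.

V_th ≈ 2.79 V

R1' = 1.13 + 8.46 = 9.590 kΩ (source resistance + R1).
V_th is the unloaded tap voltage: V_s · R2/(R1'+R2) = 3.32 × 0.8415 = 2.794 V.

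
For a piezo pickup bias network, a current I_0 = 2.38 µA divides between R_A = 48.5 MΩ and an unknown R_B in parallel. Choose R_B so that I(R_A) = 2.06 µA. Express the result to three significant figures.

R_B ≈ 312 MΩ

In a two-way split, I_A/I_0 = R_B/(R_A + R_B).
2.06/2.38 = R_B/(R_A + R_B) → R_B = R_A · (0.8655)/(1 − 0.8655) = 48.5 × 6.438 = 312.2 MΩ.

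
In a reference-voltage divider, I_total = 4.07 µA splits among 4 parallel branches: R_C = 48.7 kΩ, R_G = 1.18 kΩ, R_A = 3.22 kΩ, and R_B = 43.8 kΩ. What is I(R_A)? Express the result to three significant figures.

ΣG = 1/48.7 + 1/1.18 + 1/3.22 + 1/43.8 = 1.201.
Current divider: I(R_A) = I_total · G_k/ΣG = 4.07 × (0.3106/1.201) = 4.07 × 0.2585 = 1.052 µA.

I ≈ 1.05 µA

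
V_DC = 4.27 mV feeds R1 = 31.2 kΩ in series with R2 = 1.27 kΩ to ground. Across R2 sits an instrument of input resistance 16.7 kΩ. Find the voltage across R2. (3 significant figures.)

First combine the lower leg with the load: R2 ‖ R_L = 1.180 kΩ.
Voltage divider with the loaded lower leg: V_out = 4.27 × 1.180/(31.2 + 1.180) = 4.27 × 0.03645 = 0.1556 mV.
(Unloaded it would be 0.167 mV; the load pulls it down.)

V_out ≈ 0.156 mV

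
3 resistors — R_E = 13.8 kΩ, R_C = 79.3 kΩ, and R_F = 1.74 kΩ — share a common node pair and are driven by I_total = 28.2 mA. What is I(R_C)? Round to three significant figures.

I ≈ 0.539 mA

Conductances: ΣG = 1/13.8 + 1/79.3 + 1/1.74 = 0.6598 (1/kΩ).
R_C takes the fraction G_k/ΣG = 0.01261/0.6598 = 0.01911, so I = 28.2 × 0.01911 = 0.5390 mA.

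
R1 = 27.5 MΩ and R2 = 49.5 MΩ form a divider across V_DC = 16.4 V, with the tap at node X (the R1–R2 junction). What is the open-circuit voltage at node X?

With X open, the divider is unloaded: V_th = 16.4 × 49.5/77.00 = 10.54 V.

V_th ≈ 10.5 V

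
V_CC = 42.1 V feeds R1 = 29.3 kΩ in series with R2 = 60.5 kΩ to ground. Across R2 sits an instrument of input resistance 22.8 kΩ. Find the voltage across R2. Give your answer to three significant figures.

V_out ≈ 15.2 V

The load sits in parallel with R2, giving an effective lower resistance R2' = R2·R_L/(R2+R_L) = 16.56 kΩ.
Then V_out = V_CC · R2'/(R1 + R2') = 42.1 × 16.56/45.86 = 15.20 V.
(Unloaded it would be 28.4 V; the load pulls it down.)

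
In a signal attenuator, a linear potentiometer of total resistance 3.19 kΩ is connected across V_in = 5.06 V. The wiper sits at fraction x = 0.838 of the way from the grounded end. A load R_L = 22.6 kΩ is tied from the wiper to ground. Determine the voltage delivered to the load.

Lower segment x·R_p = 2.673 kΩ; upper segment (1−x)·R_p = 0.5168 kΩ.
Lower segment in parallel with the load: 2.673 ‖ 22.6 = 2.390 kΩ.
Loaded-divider output: V_out = 5.06 × 0.8222 = 4.161 V.
(Unloaded: V_out = x·V_in = 4.24 V.)

V_out ≈ 4.16 V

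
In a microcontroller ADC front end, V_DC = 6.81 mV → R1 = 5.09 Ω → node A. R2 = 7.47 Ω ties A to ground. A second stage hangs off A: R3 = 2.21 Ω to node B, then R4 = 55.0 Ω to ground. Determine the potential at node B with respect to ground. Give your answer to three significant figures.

V_B ≈ 3.70 mV

Looking into the second stage from A: R3 + R4 = 57.21 Ω appears in parallel with R2.
Effective lower resistance at A: R2 ‖ 57.21 = 6.607 Ω.
First divider: V_A = V_DC · 6.607/(5.09 + 6.607) = 3.847 mV.
Stage 2 is unloaded, so V_B = V_A · R4/(R3+R4) = 3.847 × 55.0/57.21 = 3.698 mV.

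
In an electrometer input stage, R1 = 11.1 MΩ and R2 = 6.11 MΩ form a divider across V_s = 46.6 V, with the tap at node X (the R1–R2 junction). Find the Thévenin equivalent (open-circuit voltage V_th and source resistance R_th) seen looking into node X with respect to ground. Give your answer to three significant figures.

V_th ≈ 16.5 V, R_th ≈ 3.94 MΩ

With X open, the divider is unloaded: V_th = 46.6 × 6.11/17.21 = 16.54 V.
Zeroing V_s shorts the top of R1 to ground, so R_th = R1 ‖ R2 = 3.941 MΩ.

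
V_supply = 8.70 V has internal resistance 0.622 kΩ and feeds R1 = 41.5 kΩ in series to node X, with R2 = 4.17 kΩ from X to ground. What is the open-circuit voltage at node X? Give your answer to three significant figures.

V_th ≈ 0.784 V

R1' = 0.622 + 41.5 = 42.12 kΩ (source resistance + R1).
Open-circuit (no load on X): V_th = V_supply · R2/(R1' + R2) = 8.70 × 4.17/(42.12 + 4.17) = 0.7837 V.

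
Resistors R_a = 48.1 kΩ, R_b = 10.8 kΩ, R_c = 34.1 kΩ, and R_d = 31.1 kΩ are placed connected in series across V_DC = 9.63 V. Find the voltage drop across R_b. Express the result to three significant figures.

Total series resistance ΣR = 48.1 + 10.8 + 34.1 + 31.1 = 124.1 kΩ.
V = V_DC · R/ΣR = 9.63 × 0.08703 = 0.8381 V.

V ≈ 0.838 V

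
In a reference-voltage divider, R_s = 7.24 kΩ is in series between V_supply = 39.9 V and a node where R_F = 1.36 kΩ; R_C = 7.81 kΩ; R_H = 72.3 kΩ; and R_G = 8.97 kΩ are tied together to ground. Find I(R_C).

I ≈ 0.626 mA

Parallel bank: R_p = 1/(1/1.36 + 1/7.81 + 1/72.3 + 1/8.97) = 1.011 kΩ.
V_A by voltage divider: V_A = 39.9 × 1.011/(7.24 + 1.011) = 4.891 V.
Branch current I = V_A/R_C = 4.891/7.81 = 0.6263 mA.
(Check via current divider: I_total = 4.835 mA; share G_k/ΣG = 0.1295 → same result.)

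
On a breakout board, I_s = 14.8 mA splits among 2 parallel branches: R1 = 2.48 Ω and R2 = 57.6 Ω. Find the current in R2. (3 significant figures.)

I ≈ 0.611 mA

For two parallel branches, I_k = I_s · (other R)/(sum of R).
So I = 14.8 × 2.48/60.08 = 0.6109 mA.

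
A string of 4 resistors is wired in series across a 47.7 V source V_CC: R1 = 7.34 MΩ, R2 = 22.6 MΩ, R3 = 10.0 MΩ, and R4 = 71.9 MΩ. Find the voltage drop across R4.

V ≈ 30.7 V

Series total: ΣR = 7.34 + 22.6 + 10.0 + 71.9 = 111.8 MΩ.
Voltage divider: V = V_CC · (71.90 / 111.8) = 47.7 × 0.6429 = 30.67 V.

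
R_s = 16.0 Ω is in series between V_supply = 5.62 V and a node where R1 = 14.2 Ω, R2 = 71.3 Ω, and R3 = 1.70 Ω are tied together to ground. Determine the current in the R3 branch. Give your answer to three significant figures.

Parallel bank: R_p = 1/(1/14.2 + 1/71.3 + 1/1.70) = 1.487 Ω.
Node voltage V_A = V_supply · R_p/(R_s + R_p) = 5.62 × 0.08501 = 0.4778 V.
I(R3) = V_A / R3 = 0.4778/1.70 = 0.2810 A.

I ≈ 0.281 A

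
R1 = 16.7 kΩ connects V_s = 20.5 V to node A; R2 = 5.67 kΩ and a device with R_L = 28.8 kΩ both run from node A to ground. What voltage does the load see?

V_out ≈ 4.53 V

First combine the lower leg with the load: R2 ‖ R_L = 4.737 kΩ.
Now apply the divider: V_out = 20.5 × 0.2210 = 4.530 V.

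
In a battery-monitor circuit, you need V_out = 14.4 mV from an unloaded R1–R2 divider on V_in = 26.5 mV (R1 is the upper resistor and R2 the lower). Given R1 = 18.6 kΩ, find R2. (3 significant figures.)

R2 ≈ 22.1 kΩ

Required fraction k = V_out/V_in = 0.5434.
So R2 = R1 · V_out/(V_in − V_out) = 18.6 × 14.4/(26.5 − 14.4) = 18.6 × 1.190 = 22.14 kΩ.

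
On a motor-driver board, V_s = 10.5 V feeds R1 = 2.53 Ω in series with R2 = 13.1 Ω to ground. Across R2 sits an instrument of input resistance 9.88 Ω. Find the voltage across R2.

V_out ≈ 7.25 V

The load sits in parallel with R2, giving an effective lower resistance R2' = R2·R_L/(R2+R_L) = 5.632 Ω.
Now apply the divider: V_out = 10.5 × 0.6900 = 7.245 V.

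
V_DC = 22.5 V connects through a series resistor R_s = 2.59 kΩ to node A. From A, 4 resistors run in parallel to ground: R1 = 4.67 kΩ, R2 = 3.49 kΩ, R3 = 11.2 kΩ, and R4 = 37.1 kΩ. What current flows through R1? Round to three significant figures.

Equivalent of the parallel group: R_p = 1.621 kΩ.
V_A = 22.5 × 1.621/4.211 = 8.661 V.
Branch current I = V_A/R1 = 8.661/4.67 = 1.855 mA.
(Equivalently: I_total = 5.343 mA, then current-divider fraction G_k/ΣG = 0.3471.)

I ≈ 1.85 mA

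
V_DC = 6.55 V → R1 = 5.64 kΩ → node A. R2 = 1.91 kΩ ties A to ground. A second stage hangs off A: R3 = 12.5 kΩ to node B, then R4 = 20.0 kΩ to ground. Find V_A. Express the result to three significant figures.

V_A ≈ 1.59 V

Looking into the second stage from A: R3 + R4 = 32.50 kΩ appears in parallel with R2.
R2 ‖ (R3+R4) = 1.804 kΩ.
First divider: V_A = V_DC · 1.804/(5.64 + 1.804) = 1.587 V.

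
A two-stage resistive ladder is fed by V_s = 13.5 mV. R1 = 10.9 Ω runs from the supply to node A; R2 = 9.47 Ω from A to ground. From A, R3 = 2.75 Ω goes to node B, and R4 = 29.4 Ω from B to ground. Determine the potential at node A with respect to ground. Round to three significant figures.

The second stage (R3 + R4 = 32.15 Ω) loads node A in parallel with R2.
R2 ‖ (R3+R4) = 7.315 Ω.
First divider: V_A = V_s · 7.315/(10.9 + 7.315) = 5.422 mV.

V_A ≈ 5.42 mV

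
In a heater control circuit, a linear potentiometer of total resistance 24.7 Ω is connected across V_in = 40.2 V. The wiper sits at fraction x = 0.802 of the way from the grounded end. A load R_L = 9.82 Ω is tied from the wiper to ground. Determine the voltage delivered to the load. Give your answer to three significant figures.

The pot divides into 4.891 Ω above the wiper and 19.81 Ω below.
(x·R_p) ‖ R_L = 6.565 Ω.
Then V_out = V_in · 6.565/(4.891 + 6.565) = 23.04 V.
(Unloaded: V_out = x·V_in = 32.2 V.)

V_out ≈ 23.0 V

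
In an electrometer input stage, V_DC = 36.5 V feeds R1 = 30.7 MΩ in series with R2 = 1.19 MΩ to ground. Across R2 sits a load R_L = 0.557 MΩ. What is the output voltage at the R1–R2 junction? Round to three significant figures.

R2 ‖ R_L = (1.19 × 0.557)/(1.19 + 0.557) = 0.3794 MΩ.
Then V_out = V_DC · R2'/(R1 + R2') = 36.5 × 0.3794/31.08 = 0.4456 V.

V_out ≈ 0.446 V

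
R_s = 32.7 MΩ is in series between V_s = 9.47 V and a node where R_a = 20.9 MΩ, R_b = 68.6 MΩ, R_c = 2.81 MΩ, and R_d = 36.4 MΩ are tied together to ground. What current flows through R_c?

I ≈ 0.216 µA

Equivalent of the parallel group: R_p = 2.243 MΩ.
Node voltage V_A = V_s · R_p/(R_s + R_p) = 9.47 × 0.06420 = 0.6080 V.
Branch current I = V_A/R_c = 0.6080/2.81 = 0.2164 µA.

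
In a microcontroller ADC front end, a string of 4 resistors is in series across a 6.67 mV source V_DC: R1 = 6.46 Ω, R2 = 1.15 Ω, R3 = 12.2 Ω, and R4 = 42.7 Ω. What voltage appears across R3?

V ≈ 1.30 mV

Total series resistance ΣR = 6.46 + 1.15 + 12.2 + 42.7 = 62.51 Ω.
By the voltage-divider rule, V = 6.67 × 12.20/62.51 = 1.302 mV.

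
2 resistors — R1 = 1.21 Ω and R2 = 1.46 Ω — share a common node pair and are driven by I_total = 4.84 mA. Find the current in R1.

For two parallel branches, I_k = I_total · (other R)/(sum of R).
So I = 4.84 × 1.46/2.670 = 2.647 mA.

I ≈ 2.65 mA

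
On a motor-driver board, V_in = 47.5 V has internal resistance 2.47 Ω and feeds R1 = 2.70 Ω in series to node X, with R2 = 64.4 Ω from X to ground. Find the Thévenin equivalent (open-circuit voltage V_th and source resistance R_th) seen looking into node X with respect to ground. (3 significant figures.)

V_th ≈ 44.0 V, R_th ≈ 4.79 Ω

R1' = 2.47 + 2.70 = 5.170 Ω (source resistance + R1).
With X open, the divider is unloaded: V_th = 47.5 × 64.4/69.57 = 43.97 V.
Zeroing V_in shorts the top of R1' to ground, so R_th = R1' ‖ R2 = 4.786 Ω.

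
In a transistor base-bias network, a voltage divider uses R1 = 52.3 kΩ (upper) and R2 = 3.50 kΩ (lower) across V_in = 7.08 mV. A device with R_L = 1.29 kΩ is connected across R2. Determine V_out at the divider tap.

The load sits in parallel with R2, giving an effective lower resistance R2' = R2·R_L/(R2+R_L) = 0.9426 kΩ.
Voltage divider with the loaded lower leg: V_out = 7.08 × 0.9426/(52.3 + 0.9426) = 7.08 × 0.01770 = 0.1253 mV.

V_out ≈ 0.125 mV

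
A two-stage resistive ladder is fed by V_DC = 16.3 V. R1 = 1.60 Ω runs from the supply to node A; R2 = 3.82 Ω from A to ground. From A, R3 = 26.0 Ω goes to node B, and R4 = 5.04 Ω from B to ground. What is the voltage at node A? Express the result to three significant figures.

Node A sees R2 in parallel with the series input of stage 2, R3 + R4 = 31.04 Ω.
Effective lower resistance at A: R2 ‖ 31.04 = 3.401 Ω.
First divider: V_A = V_DC · 3.401/(1.60 + 3.401) = 11.09 V.

V_A ≈ 11.1 V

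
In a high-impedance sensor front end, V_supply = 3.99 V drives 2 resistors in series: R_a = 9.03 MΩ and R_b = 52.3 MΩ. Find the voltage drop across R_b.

Series total: ΣR = 9.03 + 52.3 = 61.33 MΩ.
By the voltage-divider rule, V = 3.99 × 52.30/61.33 = 3.403 V.

V ≈ 3.40 V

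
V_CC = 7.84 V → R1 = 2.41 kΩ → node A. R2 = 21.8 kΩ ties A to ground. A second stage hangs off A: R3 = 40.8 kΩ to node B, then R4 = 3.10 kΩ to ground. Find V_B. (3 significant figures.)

V_B ≈ 0.475 V

The second stage (R3 + R4 = 43.90 kΩ) loads node A in parallel with R2.
Effective lower resistance at A: R2 ‖ 43.90 = 14.57 kΩ.
First divider: V_A = V_CC · 14.57/(2.41 + 14.57) = 6.727 V.
V_B = V_A × 0.07062 = 0.4750 V.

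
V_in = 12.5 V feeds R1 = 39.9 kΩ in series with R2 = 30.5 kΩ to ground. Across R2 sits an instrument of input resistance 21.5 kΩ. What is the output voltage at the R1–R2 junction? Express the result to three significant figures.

V_out ≈ 3.00 V

First combine the lower leg with the load: R2 ‖ R_L = 12.61 kΩ.
Now apply the divider: V_out = 12.5 × 0.2402 = 3.002 V.
(Unloaded it would be 5.42 V; the load pulls it down.)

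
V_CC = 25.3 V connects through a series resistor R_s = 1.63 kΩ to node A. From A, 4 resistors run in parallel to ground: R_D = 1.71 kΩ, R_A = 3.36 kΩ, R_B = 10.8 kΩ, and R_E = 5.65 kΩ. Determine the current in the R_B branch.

I ≈ 0.814 mA

Equivalent of the parallel group: R_p = 0.8681 kΩ.
V_A by voltage divider: V_A = 25.3 × 0.8681/(1.63 + 0.8681) = 8.792 V.
I(R_B) = V_A / R_B = 8.792/10.8 = 0.8140 mA.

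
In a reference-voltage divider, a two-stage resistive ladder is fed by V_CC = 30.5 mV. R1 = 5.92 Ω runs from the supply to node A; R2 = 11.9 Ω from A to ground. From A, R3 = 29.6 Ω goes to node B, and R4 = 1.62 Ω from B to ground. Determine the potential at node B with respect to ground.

V_B ≈ 0.938 mV

Looking into the second stage from A: R3 + R4 = 31.22 Ω appears in parallel with R2.
Effective lower resistance at A: R2 ‖ 31.22 = 8.616 Ω.
V_A = 30.5 × 8.616/(5.92 + 8.616) = 18.08 mV.
Then the unloaded second divider: V_B = V_A × R4/(R3+R4) = 18.08 × 0.05189 = 0.9381 mV.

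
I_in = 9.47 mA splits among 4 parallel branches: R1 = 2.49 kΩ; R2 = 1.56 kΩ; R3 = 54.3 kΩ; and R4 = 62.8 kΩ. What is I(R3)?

I ≈ 0.162 mA

ΣG = 1/2.49 + 1/1.56 + 1/54.3 + 1/62.8 = 1.077.
R3 takes the fraction G_k/ΣG = 0.01842/1.077 = 0.01710, so I = 9.47 × 0.01710 = 0.1619 mA.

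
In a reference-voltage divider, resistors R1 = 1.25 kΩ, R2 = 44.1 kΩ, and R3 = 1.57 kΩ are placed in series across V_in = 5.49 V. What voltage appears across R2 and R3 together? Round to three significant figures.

ΣR = 1.25 + 44.1 + 1.57 = 46.92 kΩ.
R_{R2..R3} = 44.1 + 1.57 = 45.67 kΩ.
Voltage divider: V = V_in · (45.67 / 46.92) = 5.49 × 0.9734 = 5.344 V.

V ≈ 5.34 V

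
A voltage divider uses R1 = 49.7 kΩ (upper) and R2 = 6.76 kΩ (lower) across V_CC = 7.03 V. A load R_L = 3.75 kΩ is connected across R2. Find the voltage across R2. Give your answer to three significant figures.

First combine the lower leg with the load: R2 ‖ R_L = 2.412 kΩ.
Voltage divider with the loaded lower leg: V_out = 7.03 × 2.412/(49.7 + 2.412) = 7.03 × 0.04628 = 0.3254 V.

V_out ≈ 0.325 V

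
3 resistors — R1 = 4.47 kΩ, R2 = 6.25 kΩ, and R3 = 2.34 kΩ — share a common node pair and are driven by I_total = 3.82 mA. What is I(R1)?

ΣG = 1/4.47 + 1/6.25 + 1/2.34 = 0.8111.
By the current-divider rule, I = I_total · G_k/ΣG = 3.82 × 0.2758 = 1.054 mA.

I ≈ 1.05 mA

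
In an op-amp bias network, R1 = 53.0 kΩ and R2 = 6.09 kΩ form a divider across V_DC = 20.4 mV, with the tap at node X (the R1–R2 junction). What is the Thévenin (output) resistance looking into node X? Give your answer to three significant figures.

Looking into X with the source shorted: R_th = R1·R2/(R1+R2) = 53.00 × 6.09/59.09 = 5.462 kΩ.

R_th ≈ 5.46 kΩ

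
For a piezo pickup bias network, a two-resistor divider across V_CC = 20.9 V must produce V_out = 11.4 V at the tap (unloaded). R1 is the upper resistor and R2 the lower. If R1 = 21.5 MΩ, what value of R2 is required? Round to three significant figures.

Required fraction k = V_out/V_CC = 0.5455.
So R2 = R1 · V_out/(V_CC − V_out) = 21.5 × 11.4/(20.9 − 11.4) = 21.5 × 1.200 = 25.80 MΩ.

R2 ≈ 25.8 MΩ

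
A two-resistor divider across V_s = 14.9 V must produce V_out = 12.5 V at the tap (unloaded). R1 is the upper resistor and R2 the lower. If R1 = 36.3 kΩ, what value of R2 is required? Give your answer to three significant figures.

R2 ≈ 189 kΩ

V_out/V_s = R2/(R1+R2) = 0.8389.
Rearranging, R2 = R1·k/(1−k) = 36.3 × 5.208 = 189.1 kΩ.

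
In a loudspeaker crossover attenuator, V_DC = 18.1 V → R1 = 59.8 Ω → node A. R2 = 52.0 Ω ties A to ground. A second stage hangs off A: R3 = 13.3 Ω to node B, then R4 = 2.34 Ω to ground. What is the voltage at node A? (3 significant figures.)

The second stage (R3 + R4 = 15.64 Ω) loads node A in parallel with R2.
Effective lower resistance at A: R2 ‖ 15.64 = 12.02 Ω.
V_A = 18.1 × 12.02/(59.8 + 12.02) = 3.030 V.

V_A ≈ 3.03 V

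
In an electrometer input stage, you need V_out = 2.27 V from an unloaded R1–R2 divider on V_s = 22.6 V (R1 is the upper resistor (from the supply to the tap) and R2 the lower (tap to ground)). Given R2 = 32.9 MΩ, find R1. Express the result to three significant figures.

Required fraction k = V_out/V_s = 0.1004.
So R1 = R2 · (V_s/V_out − 1) = 32.9 × (22.6/2.27 − 1) = 32.9 × 8.956 = 294.7 MΩ.

R1 ≈ 295 MΩ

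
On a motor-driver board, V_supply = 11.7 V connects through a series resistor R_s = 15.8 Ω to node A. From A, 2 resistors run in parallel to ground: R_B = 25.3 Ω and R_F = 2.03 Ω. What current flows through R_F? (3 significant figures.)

I ≈ 0.613 A

Equivalent of the parallel group: R_p = 1.879 Ω.
V_A by voltage divider: V_A = 11.7 × 1.879/(15.8 + 1.879) = 1.244 V.
Branch current I = V_A/R_F = 1.244/2.03 = 0.6126 A.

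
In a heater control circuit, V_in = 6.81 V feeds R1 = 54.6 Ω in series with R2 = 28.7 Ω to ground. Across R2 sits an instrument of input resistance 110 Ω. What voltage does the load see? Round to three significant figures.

The load sits in parallel with R2, giving an effective lower resistance R2' = R2·R_L/(R2+R_L) = 22.76 Ω.
Now apply the divider: V_out = 6.81 × 0.2942 = 2.004 V.
(Unloaded it would be 2.35 V; the load pulls it down.)

V_out ≈ 2.00 V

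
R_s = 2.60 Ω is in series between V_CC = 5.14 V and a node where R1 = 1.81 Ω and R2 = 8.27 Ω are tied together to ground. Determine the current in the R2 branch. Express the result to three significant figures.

Equivalent of the parallel group: R_p = 1.485 Ω.
V_A = 5.14 × 1.485/4.085 = 1.869 V.
I(R2) = V_A / R2 = 1.869/8.27 = 0.2259 A.

I ≈ 0.226 A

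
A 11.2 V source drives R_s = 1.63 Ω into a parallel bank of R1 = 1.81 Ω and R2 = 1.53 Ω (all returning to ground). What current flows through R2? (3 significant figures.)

I ≈ 2.47 A

Parallel bank: R_p = 1/(1/1.81 + 1/1.53) = 0.8291 Ω.
V_A = 11.2 × 0.8291/2.459 = 3.776 V.
Branch current I = V_A/R2 = 3.776/1.53 = 2.468 A.
(Check via current divider: I_total = 4.554 A; share G_k/ΣG = 0.5419 → same result.)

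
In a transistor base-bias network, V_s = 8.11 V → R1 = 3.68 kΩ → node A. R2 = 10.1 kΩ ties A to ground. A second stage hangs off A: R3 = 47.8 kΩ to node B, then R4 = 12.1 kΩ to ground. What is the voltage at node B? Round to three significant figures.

V_B ≈ 1.15 V

The second stage (R3 + R4 = 59.90 kΩ) loads node A in parallel with R2.
R2 ‖ (R3+R4) = 8.643 kΩ.
First divider: V_A = V_s · 8.643/(3.68 + 8.643) = 5.688 V.
V_B = V_A × 0.2020 = 1.149 V.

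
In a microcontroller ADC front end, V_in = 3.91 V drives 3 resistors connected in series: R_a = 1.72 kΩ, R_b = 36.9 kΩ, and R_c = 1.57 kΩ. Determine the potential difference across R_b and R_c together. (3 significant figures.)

ΣR = 1.72 + 36.9 + 1.57 = 40.19 kΩ.
R_{R_b..R_c} = 36.9 + 1.57 = 38.47 kΩ.
V = V_in · R/ΣR = 3.91 × 0.9572 = 3.743 V.

V ≈ 3.74 V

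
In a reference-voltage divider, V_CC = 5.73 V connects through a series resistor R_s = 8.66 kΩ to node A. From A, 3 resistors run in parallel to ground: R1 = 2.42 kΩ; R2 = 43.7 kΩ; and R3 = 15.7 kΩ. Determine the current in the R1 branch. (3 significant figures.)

Parallel bank: R_p = 1/(1/2.42 + 1/43.7 + 1/15.7) = 2.001 kΩ.
V_A by voltage divider: V_A = 5.73 × 2.001/(8.66 + 2.001) = 1.075 V.
I(R1) = V_A / R1 = 1.075/2.42 = 0.4444 mA.

I ≈ 0.444 mA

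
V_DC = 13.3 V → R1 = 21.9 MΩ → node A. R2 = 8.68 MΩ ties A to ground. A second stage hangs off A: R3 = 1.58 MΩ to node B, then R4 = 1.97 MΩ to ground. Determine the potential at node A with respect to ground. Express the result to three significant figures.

V_A ≈ 1.37 V

Node A sees R2 in parallel with the series input of stage 2, R3 + R4 = 3.550 MΩ.
R2 ‖ (R3+R4) = 2.520 MΩ.
V_A = 13.3 × 2.520/(21.9 + 2.520) = 1.372 V.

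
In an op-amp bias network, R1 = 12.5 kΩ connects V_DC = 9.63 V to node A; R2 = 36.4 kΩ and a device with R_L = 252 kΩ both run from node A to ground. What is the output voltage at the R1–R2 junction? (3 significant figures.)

R2 ‖ R_L = (36.4 × 252)/(36.4 + 252) = 31.81 kΩ.
Then V_out = V_DC · R2'/(R1 + R2') = 9.63 × 31.81/44.31 = 6.913 V.

V_out ≈ 6.91 V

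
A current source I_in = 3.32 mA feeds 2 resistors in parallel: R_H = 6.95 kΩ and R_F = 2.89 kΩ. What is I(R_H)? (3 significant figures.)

I ≈ 0.975 mA

For two parallel branches, I_k = I_in · (other R)/(sum of R).
I(R_H) = 3.32 × 2.89/(6.95 + 2.89) = 3.32 × 0.2937 = 0.9751 mA.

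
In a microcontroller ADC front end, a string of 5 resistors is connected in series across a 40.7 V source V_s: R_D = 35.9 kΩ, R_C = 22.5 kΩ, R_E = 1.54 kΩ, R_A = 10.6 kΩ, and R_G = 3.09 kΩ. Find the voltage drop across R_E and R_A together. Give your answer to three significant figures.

ΣR = 35.9 + 22.5 + 1.54 + 10.6 + 3.09 = 73.63 kΩ.
R_{R_E..R_A} = 1.54 + 10.6 = 12.14 kΩ.
By the voltage-divider rule, V = 40.7 × 12.14/73.63 = 6.711 V.

V ≈ 6.71 V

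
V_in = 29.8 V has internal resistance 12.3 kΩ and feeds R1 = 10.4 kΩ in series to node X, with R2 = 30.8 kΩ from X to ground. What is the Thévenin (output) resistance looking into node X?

R_th ≈ 13.1 kΩ

R1' = 12.3 + 10.4 = 22.70 kΩ (source resistance + R1).
With V_in suppressed (replaced by a short), R_th = R1' ‖ R2 = (22.70 × 30.8)/(22.70 + 30.8) = 13.07 kΩ.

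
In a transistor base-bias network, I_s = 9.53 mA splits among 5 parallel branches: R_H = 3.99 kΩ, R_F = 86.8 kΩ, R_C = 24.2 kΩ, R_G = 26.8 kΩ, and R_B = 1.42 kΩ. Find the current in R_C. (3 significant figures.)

I ≈ 0.377 mA

Total conductance ΣG = 1/3.99 + 1/86.8 + 1/24.2 + 1/26.8 + 1/1.42 = 1.045 (units of 1/kΩ).
R_C takes the fraction G_k/ΣG = 0.04132/1.045 = 0.03954, so I = 9.53 × 0.03954 = 0.3768 mA.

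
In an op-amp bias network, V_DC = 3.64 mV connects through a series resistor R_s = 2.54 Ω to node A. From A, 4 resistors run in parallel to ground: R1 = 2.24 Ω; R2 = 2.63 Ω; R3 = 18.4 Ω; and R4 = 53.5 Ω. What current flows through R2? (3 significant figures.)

I ≈ 0.421 mA

Equivalent of the parallel group: R_p = 1.111 Ω.
Node voltage V_A = V_DC · R_p/(R_s + R_p) = 3.64 × 0.3044 = 1.108 mV.
Branch current I = V_A/R2 = 1.108/2.63 = 0.4213 mA.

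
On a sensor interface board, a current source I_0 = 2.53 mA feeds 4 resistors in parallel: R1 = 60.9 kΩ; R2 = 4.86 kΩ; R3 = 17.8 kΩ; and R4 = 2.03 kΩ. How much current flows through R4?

I ≈ 1.62 mA

Conductances: ΣG = 1/60.9 + 1/4.86 + 1/17.8 + 1/2.03 = 0.7710 (1/kΩ).
By the current-divider rule, I = I_0 · G_k/ΣG = 2.53 × 0.6389 = 1.617 mA.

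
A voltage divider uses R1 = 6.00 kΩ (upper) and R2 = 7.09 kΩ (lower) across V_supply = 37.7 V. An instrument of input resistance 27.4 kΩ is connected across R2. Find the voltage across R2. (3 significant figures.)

First combine the lower leg with the load: R2 ‖ R_L = 5.633 kΩ.
Voltage divider with the loaded lower leg: V_out = 37.7 × 5.633/(6.00 + 5.633) = 37.7 × 0.4842 = 18.25 V.

V_out ≈ 18.3 V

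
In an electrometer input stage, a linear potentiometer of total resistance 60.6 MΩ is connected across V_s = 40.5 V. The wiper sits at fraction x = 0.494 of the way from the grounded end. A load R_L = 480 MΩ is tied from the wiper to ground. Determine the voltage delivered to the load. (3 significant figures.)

Split the track: R_lower = x·R_p = 29.94 MΩ, R_upper = (1−x)·R_p = 30.66 MΩ.
Lower segment in parallel with the load: 29.94 ‖ 480 = 28.18 MΩ.
Loaded-divider output: V_out = 40.5 × 0.4789 = 19.39 V.

V_out ≈ 19.4 V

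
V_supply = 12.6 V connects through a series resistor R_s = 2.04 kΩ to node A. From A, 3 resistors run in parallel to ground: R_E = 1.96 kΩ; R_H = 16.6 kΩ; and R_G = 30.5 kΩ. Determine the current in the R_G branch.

I ≈ 0.185 mA

Equivalent of the parallel group: R_p = 1.658 kΩ.
V_A by voltage divider: V_A = 12.6 × 1.658/(2.04 + 1.658) = 5.649 V.
I(R_G) = V_A / R_G = 5.649/30.5 = 0.1852 mA.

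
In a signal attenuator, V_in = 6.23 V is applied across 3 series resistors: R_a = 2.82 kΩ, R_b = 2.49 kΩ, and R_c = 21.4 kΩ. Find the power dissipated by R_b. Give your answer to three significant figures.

P ≈ 0.135 mW

ΣR = 26.71 kΩ → I = 6.23/26.71 = 0.2332 mA.
V(R_b) = I·R = 0.5808 V; P = V·I = 0.5808 × 0.2332 = 0.1355 mW.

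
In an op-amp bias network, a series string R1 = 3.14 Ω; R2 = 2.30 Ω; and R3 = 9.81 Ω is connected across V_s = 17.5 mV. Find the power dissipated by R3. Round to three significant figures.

P ≈ 12.9 µW

Series current I = V_s/ΣR = 17.5/15.25 = 1.148 mA.
P = I²R = 1.317 × 9.81 = 12.92 µW.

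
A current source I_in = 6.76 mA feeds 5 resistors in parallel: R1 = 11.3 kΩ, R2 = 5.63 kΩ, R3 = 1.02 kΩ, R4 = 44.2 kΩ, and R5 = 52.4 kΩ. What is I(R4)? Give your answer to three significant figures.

ΣG = 1/11.3 + 1/5.63 + 1/1.02 + 1/44.2 + 1/52.4 = 1.288.
By the current-divider rule, I = I_in · G_k/ΣG = 6.76 × 0.01756 = 0.1187 mA.

I ≈ 0.119 mA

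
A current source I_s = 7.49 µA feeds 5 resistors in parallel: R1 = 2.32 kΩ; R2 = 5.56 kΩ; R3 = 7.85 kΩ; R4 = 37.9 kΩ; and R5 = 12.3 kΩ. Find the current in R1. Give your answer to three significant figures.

Conductances: ΣG = 1/2.32 + 1/5.56 + 1/7.85 + 1/37.9 + 1/12.3 = 0.8460 (1/kΩ).
R1 takes the fraction G_k/ΣG = 0.4310/0.8460 = 0.5095, so I = 7.49 × 0.5095 = 3.816 µA.

I ≈ 3.82 µA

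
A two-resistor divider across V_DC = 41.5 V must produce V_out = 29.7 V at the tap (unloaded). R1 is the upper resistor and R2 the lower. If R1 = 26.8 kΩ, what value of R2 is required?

The divider ratio is R2/(R1+R2) = 29.7/41.5 = 0.7157.
Rearranging, R2 = R1·k/(1−k) = 26.8 × 2.517 = 67.45 kΩ.

R2 ≈ 67.5 kΩ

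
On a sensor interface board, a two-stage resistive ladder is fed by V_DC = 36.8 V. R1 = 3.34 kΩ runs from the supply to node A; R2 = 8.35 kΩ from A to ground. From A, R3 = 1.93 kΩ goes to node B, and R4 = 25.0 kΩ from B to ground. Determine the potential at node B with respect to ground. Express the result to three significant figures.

Looking into the second stage from A: R3 + R4 = 26.93 kΩ appears in parallel with R2.
R2 ‖ (R3+R4) = 6.374 kΩ.
First divider: V_A = V_DC · 6.374/(3.34 + 6.374) = 24.15 V.
Stage 2 is unloaded, so V_B = V_A · R4/(R3+R4) = 24.15 × 25.0/26.93 = 22.42 V.

V_B ≈ 22.4 V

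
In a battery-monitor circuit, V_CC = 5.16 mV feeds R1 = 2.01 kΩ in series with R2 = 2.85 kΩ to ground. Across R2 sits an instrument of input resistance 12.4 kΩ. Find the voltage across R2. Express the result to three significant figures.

The load sits in parallel with R2, giving an effective lower resistance R2' = R2·R_L/(R2+R_L) = 2.317 kΩ.
Voltage divider with the loaded lower leg: V_out = 5.16 × 2.317/(2.01 + 2.317) = 5.16 × 0.5355 = 2.763 mV.

V_out ≈ 2.76 mV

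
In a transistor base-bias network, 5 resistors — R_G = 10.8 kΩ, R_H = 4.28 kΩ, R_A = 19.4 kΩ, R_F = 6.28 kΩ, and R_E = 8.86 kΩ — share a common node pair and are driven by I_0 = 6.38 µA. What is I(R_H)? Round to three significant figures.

I ≈ 2.29 µA

Conductances: ΣG = 1/10.8 + 1/4.28 + 1/19.4 + 1/6.28 + 1/8.86 = 0.6499 (1/kΩ).
R_H takes the fraction G_k/ΣG = 0.2336/0.6499 = 0.3595, so I = 6.38 × 0.3595 = 2.294 µA.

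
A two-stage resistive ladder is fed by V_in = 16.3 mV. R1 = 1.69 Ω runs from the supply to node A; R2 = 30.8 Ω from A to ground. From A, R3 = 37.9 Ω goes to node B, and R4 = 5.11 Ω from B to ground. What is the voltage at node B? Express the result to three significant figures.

Node A sees R2 in parallel with the series input of stage 2, R3 + R4 = 43.01 Ω.
R2 ‖ (R3+R4) = 17.95 Ω.
V_A = 16.3 × 17.95/(1.69 + 17.95) = 14.90 mV.
V_B = V_A × 0.1188 = 1.770 mV.

V_B ≈ 1.77 mV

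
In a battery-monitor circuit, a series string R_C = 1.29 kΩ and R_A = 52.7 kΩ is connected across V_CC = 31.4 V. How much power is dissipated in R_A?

Series current I = V_CC/ΣR = 31.4/53.99 = 0.5816 mA.
V(R_A) = I·R = 30.65 V; P = V·I = 30.65 × 0.5816 = 17.83 mW.

P ≈ 17.8 mW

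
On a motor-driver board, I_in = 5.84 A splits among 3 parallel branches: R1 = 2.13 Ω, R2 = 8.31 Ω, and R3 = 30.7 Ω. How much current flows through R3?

Total conductance ΣG = 1/2.13 + 1/8.31 + 1/30.7 = 0.6224 (units of 1/Ω).
Current divider: I(R3) = I_in · G_k/ΣG = 5.84 × (0.03257/0.6224) = 5.84 × 0.05234 = 0.3056 A.

I ≈ 0.306 A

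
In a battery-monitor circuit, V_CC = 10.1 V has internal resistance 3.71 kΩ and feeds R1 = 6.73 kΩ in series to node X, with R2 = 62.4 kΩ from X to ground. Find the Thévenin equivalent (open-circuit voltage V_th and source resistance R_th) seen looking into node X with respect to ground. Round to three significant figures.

V_th ≈ 8.65 V, R_th ≈ 8.94 kΩ

R1' = 3.71 + 6.73 = 10.44 kΩ (source resistance + R1).
Open-circuit (no load on X): V_th = V_CC · R2/(R1' + R2) = 10.1 × 62.4/(10.44 + 62.4) = 8.652 V.
Zeroing V_CC shorts the top of R1' to ground, so R_th = R1' ‖ R2 = 8.944 kΩ.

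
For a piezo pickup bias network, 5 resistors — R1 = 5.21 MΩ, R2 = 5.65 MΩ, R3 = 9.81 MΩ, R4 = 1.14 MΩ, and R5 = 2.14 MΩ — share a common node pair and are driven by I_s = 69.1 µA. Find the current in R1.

I ≈ 7.31 µA

ΣG = 1/5.21 + 1/5.65 + 1/9.81 + 1/1.14 + 1/2.14 = 1.815.
Current divider: I(R1) = I_s · G_k/ΣG = 69.1 × (0.1919/1.815) = 69.1 × 0.1057 = 7.306 µA.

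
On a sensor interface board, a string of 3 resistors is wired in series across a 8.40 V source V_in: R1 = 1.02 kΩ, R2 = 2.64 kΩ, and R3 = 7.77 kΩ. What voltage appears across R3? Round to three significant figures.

ΣR = 1.02 + 2.64 + 7.77 = 11.43 kΩ.
Voltage divider: V = V_in · (7.770 / 11.43) = 8.40 × 0.6798 = 5.710 V.

V ≈ 5.71 V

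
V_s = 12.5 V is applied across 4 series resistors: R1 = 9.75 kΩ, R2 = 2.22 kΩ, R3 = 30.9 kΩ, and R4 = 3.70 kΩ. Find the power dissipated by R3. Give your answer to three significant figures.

Series current I = V_s/ΣR = 12.5/46.57 = 0.2684 mA.
V(R3) = I·R = 8.294 V; P = V·I = 8.294 × 0.2684 = 2.226 mW.

P ≈ 2.23 mW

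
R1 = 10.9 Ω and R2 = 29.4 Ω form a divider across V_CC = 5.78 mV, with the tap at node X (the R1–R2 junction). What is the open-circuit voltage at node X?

V_th ≈ 4.22 mV

V_th is the unloaded tap voltage: V_CC · R2/(R1+R2) = 5.78 × 0.7295 = 4.217 mV.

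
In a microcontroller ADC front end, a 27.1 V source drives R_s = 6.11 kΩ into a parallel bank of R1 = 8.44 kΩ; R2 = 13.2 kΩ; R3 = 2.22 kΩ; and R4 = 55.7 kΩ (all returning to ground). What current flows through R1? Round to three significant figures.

I ≈ 0.636 mA

Equivalent of the parallel group: R_p = 1.509 kΩ.
V_A by voltage divider: V_A = 27.1 × 1.509/(6.11 + 1.509) = 5.368 V.
I(R1) = V_A / R1 = 5.368/8.44 = 0.6360 mA.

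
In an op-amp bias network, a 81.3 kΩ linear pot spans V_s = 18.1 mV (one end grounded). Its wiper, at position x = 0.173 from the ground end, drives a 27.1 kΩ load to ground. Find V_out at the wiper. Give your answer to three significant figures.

V_out ≈ 2.19 mV

The pot divides into 67.24 kΩ above the wiper and 14.06 kΩ below.
R_L loads the lower segment: effective lower R = 9.259 kΩ.
V_out = 18.1 × 9.259/(67.24 + 9.259) = 2.191 mV.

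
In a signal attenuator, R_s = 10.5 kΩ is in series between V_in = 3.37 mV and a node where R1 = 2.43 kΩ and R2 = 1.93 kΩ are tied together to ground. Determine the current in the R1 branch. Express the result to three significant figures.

I ≈ 0.129 µA

Equivalent of the parallel group: R_p = 1.076 kΩ.
V_A by voltage divider: V_A = 3.37 × 1.076/(10.5 + 1.076) = 0.3132 mV.
Branch current I = V_A/R1 = 0.3132/2.43 = 0.1289 µA.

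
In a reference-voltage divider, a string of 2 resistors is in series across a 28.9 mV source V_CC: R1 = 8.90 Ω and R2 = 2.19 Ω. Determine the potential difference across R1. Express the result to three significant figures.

V ≈ 23.2 mV

ΣR = 8.90 + 2.19 = 11.09 Ω.
V = V_CC · R/ΣR = 28.9 × 0.8025 = 23.19 mV.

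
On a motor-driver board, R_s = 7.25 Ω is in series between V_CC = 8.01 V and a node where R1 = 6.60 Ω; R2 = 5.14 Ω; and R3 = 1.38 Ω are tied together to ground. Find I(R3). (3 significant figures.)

I ≈ 0.662 A

Combine the parallel branches: R_p = (1/6.60 + 1/5.14 + 1/1.38)⁻¹ = 0.9340 Ω.
Node voltage V_A = V_CC · R_p/(R_s + R_p) = 8.01 × 0.1141 = 0.9141 V.
I(R3) = V_A / R3 = 0.9141/1.38 = 0.6624 A.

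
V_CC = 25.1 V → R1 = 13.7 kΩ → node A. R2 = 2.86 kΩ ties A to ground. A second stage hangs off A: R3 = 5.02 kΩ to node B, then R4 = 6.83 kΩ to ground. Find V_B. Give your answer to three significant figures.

V_B ≈ 2.08 V

Node A sees R2 in parallel with the series input of stage 2, R3 + R4 = 11.85 kΩ.
R2 ‖ (R3+R4) = 2.304 kΩ.
First divider: V_A = V_CC · 2.304/(13.7 + 2.304) = 3.613 V.
Stage 2 is unloaded, so V_B = V_A · R4/(R3+R4) = 3.613 × 6.83/11.85 = 2.083 V.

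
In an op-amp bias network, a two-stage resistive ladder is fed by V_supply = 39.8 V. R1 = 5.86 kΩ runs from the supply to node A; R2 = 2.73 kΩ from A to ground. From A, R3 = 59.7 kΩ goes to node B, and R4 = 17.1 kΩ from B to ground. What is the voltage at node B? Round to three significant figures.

V_B ≈ 2.75 V

Node A sees R2 in parallel with the series input of stage 2, R3 + R4 = 76.80 kΩ.
Effective lower resistance at A: R2 ‖ 76.80 = 2.636 kΩ.
So V_A = 39.8 × 0.3103 = 12.35 V.
Stage 2 is unloaded, so V_B = V_A · R4/(R3+R4) = 12.35 × 17.1/76.80 = 2.750 V.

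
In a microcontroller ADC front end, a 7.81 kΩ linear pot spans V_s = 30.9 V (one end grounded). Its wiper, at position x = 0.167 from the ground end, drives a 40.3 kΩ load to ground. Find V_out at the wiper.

The pot divides into 6.506 kΩ above the wiper and 1.304 kΩ below.
R_L loads the lower segment: effective lower R = 1.263 kΩ.
V_out = 30.9 × 1.263/(6.506 + 1.263) = 5.025 V.

V_out ≈ 5.02 V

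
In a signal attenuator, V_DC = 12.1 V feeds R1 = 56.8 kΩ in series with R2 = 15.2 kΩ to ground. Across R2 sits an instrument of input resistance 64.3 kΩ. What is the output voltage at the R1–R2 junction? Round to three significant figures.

V_out ≈ 2.15 V

The load sits in parallel with R2, giving an effective lower resistance R2' = R2·R_L/(R2+R_L) = 12.29 kΩ.
Voltage divider with the loaded lower leg: V_out = 12.1 × 12.29/(56.8 + 12.29) = 12.1 × 0.1779 = 2.153 V.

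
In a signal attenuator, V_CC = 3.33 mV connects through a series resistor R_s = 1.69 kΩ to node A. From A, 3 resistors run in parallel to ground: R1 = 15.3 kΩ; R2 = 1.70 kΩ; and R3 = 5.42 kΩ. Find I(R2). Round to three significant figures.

I ≈ 0.811 µA

Combine the parallel branches: R_p = (1/15.3 + 1/1.70 + 1/5.42)⁻¹ = 1.193 kΩ.
Node voltage V_A = V_CC · R_p/(R_s + R_p) = 3.33 × 0.4138 = 1.378 mV.
I(R2) = V_A / R2 = 1.378/1.70 = 0.8106 µA.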